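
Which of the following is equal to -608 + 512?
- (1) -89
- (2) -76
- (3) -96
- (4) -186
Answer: 3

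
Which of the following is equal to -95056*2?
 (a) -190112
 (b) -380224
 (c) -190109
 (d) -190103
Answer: a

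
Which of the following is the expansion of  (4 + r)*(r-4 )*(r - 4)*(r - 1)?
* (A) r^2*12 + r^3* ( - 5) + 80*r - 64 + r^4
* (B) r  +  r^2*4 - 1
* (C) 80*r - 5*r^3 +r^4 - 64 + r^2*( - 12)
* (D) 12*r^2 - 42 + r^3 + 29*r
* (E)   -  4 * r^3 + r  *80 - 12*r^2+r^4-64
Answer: C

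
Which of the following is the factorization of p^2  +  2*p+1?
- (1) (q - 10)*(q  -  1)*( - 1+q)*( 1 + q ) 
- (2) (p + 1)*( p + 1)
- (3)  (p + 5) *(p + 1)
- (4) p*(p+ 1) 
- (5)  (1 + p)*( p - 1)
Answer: 2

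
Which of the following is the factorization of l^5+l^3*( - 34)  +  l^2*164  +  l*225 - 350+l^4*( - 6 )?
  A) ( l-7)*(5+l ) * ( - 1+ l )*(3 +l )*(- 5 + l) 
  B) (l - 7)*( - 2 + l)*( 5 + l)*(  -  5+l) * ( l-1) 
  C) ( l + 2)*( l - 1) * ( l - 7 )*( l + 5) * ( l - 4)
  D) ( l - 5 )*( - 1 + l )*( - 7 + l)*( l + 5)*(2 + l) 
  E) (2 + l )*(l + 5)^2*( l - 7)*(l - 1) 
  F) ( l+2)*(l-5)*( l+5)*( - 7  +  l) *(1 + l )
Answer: D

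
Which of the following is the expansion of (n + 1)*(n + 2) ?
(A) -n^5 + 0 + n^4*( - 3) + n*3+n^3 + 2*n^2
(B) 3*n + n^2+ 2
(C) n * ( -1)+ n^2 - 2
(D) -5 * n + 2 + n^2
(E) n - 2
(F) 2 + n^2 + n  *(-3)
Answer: B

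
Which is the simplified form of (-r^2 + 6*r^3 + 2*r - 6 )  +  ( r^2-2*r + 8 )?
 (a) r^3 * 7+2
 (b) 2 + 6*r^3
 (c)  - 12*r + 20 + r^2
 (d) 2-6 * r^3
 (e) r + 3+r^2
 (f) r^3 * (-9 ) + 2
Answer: b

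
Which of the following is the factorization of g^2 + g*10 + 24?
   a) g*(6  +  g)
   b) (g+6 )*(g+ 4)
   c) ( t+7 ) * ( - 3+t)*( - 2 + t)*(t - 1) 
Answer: b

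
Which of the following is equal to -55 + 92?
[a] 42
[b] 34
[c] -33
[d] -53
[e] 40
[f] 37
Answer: f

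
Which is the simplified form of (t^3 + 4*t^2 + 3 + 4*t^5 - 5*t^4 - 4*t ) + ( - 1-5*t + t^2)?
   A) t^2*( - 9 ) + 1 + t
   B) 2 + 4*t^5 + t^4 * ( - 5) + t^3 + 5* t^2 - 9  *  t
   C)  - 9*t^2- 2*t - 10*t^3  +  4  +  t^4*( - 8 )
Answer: B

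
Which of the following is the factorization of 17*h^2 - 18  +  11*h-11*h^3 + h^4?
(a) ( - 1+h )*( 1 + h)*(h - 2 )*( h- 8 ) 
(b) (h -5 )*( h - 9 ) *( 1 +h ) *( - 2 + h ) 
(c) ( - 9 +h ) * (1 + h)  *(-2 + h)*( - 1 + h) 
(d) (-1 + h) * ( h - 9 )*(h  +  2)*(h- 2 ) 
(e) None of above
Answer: c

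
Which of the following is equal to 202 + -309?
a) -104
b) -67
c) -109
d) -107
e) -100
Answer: d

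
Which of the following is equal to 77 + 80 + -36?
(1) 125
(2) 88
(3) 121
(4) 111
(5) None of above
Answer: 3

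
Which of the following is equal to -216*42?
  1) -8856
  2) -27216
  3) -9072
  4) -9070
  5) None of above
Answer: 3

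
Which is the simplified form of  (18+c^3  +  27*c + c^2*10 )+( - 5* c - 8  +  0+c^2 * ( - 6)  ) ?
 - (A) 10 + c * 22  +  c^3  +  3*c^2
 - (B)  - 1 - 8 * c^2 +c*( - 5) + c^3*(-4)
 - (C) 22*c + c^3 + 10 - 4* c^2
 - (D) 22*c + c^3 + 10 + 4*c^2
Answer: D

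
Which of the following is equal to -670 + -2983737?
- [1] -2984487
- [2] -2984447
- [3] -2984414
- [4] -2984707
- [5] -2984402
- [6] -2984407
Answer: 6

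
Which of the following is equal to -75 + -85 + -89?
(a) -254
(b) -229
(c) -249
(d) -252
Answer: c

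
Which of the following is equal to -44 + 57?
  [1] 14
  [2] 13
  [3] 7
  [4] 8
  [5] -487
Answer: 2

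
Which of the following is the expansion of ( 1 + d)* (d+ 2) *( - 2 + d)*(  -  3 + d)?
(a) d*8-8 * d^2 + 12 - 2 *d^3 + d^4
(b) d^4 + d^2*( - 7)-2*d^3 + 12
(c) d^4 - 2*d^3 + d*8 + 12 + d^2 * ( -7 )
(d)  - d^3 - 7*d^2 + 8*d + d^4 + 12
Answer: c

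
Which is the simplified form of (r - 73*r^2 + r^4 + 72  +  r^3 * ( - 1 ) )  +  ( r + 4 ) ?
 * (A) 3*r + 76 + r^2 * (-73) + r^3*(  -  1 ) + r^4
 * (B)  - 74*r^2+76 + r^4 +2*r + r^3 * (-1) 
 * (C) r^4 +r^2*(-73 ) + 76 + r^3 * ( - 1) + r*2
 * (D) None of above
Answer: C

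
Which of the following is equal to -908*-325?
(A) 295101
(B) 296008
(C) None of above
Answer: C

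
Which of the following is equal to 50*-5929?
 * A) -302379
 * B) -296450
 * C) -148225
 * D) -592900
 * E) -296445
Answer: B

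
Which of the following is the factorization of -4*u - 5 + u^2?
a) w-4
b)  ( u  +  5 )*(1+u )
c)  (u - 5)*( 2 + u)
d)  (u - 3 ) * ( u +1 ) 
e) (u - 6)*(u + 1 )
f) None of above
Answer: f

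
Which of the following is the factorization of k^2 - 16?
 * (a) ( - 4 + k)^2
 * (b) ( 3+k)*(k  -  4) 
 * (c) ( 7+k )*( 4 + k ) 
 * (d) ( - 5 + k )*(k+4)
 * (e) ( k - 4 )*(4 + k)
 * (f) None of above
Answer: e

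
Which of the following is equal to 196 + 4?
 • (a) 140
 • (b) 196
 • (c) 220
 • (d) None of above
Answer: d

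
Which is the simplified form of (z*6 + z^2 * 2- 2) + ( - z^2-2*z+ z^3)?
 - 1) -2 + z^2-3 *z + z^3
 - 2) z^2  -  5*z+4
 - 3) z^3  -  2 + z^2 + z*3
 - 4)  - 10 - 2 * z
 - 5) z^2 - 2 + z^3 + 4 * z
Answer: 5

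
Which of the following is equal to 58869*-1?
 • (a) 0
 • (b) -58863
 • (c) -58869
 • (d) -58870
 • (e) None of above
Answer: c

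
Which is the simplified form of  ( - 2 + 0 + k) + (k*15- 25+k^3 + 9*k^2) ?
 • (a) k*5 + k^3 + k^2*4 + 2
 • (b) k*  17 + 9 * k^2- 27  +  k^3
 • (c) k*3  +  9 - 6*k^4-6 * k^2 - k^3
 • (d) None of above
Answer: d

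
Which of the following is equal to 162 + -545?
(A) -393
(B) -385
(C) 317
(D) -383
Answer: D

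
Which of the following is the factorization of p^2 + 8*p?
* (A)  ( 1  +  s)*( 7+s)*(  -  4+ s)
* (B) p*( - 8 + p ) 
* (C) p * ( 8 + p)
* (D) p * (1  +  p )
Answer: C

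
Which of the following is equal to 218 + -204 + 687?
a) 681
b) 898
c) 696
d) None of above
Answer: d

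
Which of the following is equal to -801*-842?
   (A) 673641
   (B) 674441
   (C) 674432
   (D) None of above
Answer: D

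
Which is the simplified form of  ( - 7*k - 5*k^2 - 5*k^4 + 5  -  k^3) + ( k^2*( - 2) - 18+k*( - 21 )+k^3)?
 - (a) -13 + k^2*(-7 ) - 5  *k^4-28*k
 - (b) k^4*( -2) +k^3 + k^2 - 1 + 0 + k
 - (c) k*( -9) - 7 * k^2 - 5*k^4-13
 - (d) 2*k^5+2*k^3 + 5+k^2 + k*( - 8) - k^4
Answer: a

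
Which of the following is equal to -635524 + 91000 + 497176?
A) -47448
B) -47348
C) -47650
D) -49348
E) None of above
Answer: B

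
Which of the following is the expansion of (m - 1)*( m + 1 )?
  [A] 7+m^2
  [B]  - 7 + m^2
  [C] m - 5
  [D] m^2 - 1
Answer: D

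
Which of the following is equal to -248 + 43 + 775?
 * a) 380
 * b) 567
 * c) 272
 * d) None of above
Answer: d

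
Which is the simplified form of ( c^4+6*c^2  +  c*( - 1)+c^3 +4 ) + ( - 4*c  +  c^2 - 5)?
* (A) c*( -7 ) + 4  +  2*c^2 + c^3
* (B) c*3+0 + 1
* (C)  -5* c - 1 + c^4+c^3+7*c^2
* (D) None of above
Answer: C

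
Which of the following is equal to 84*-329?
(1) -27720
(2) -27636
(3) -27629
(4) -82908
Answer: 2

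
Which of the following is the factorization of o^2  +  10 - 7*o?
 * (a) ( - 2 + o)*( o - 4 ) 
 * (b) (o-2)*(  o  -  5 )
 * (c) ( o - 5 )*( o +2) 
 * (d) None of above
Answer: b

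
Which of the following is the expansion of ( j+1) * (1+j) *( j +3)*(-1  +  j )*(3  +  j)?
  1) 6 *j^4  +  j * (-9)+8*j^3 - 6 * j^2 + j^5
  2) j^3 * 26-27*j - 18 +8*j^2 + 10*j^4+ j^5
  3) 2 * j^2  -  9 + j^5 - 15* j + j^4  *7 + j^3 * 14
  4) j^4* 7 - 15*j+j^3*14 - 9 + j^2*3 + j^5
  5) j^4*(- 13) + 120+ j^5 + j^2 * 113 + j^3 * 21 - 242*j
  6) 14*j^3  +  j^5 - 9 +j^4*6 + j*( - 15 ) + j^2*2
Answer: 3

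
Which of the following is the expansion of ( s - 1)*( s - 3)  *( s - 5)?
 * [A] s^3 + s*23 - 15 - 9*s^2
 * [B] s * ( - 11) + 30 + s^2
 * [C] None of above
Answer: A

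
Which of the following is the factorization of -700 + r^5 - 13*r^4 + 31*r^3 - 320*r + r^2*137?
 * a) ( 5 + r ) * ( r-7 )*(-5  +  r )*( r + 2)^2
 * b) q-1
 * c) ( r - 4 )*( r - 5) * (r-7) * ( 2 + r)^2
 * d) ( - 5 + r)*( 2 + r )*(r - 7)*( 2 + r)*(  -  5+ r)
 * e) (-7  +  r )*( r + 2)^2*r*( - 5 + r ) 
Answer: d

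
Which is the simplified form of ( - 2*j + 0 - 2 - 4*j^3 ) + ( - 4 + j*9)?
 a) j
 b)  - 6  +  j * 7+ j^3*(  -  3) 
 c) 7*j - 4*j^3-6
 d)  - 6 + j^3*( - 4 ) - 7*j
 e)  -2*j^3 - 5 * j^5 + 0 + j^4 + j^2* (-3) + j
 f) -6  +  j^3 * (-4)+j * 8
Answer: c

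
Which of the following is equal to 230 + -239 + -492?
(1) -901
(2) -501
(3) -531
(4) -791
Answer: 2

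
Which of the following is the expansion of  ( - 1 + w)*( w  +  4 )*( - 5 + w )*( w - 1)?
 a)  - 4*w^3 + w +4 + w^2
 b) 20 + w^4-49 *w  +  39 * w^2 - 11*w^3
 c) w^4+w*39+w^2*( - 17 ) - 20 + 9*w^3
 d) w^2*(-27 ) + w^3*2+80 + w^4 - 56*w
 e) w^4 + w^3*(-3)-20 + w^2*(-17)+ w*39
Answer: e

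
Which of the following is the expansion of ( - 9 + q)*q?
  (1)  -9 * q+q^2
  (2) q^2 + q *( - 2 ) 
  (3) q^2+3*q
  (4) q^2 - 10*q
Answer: 1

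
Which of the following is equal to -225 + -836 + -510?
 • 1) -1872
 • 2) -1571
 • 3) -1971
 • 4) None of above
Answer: 2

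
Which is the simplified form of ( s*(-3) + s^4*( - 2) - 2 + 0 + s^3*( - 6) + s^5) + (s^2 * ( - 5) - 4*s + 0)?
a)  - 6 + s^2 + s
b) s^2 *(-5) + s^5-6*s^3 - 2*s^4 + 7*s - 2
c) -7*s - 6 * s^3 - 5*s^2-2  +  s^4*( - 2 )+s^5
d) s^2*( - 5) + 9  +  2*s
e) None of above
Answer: c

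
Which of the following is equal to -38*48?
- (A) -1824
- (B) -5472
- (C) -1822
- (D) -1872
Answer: A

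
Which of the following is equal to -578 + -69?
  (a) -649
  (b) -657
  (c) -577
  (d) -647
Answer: d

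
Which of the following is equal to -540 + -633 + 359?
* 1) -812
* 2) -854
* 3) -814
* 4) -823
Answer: 3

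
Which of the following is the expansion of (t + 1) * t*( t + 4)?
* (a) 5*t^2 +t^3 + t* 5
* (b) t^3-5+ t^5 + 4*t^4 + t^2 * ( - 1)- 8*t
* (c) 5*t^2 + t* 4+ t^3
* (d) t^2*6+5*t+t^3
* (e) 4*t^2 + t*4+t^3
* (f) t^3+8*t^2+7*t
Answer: c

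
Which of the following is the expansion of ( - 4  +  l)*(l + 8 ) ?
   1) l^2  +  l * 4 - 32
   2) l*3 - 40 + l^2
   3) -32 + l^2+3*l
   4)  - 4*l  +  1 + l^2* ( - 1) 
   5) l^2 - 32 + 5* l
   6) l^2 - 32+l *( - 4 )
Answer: 1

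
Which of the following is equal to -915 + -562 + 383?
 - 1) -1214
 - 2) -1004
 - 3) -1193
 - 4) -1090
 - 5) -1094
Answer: 5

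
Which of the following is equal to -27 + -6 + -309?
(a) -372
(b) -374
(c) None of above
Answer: c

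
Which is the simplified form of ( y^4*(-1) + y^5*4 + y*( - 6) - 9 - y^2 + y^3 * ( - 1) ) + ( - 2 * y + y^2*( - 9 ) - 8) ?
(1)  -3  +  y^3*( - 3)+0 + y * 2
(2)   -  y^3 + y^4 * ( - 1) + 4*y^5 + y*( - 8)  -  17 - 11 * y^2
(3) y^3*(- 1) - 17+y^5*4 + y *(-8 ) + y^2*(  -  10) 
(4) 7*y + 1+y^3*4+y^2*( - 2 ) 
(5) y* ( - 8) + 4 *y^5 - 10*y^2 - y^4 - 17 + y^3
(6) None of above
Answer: 6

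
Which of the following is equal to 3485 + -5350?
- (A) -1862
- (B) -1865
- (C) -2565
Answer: B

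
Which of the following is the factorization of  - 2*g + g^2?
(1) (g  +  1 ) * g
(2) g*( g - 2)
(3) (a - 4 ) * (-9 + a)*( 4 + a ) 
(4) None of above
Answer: 2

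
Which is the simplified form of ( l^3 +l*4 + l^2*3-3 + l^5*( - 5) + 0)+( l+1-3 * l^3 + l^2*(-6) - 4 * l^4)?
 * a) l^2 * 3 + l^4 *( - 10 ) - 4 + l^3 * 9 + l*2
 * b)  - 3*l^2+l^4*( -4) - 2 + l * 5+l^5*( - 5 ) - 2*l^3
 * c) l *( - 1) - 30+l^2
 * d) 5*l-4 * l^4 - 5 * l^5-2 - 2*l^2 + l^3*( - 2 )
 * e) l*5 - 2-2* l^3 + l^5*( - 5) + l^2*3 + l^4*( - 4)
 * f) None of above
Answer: b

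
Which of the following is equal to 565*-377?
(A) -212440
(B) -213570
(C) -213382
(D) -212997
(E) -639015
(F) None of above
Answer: F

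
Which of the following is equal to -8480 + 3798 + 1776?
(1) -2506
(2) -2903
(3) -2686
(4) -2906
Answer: 4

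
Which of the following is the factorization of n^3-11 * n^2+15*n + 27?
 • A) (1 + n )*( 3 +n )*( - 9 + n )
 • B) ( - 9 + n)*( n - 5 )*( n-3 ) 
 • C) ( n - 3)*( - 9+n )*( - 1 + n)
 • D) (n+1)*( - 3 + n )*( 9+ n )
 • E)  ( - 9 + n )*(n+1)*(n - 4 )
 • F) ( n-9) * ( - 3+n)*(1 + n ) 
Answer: F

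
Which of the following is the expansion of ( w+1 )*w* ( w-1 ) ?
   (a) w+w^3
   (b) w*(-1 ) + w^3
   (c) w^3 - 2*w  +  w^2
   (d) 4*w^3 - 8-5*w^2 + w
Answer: b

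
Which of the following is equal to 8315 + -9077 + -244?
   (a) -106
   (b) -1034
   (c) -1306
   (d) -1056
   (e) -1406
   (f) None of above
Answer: f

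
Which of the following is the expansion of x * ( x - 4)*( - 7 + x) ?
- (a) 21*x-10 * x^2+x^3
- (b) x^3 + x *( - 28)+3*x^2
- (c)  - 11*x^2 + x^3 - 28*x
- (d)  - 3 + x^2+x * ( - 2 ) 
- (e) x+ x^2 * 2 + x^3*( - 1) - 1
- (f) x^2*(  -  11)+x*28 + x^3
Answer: f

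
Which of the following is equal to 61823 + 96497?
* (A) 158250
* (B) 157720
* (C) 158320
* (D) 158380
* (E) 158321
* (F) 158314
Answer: C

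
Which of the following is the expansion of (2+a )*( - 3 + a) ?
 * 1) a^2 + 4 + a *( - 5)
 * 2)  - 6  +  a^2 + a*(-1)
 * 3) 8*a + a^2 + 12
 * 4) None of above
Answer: 2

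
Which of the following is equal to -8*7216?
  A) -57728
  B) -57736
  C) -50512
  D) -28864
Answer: A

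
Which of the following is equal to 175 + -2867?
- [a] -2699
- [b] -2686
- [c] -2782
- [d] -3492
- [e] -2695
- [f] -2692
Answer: f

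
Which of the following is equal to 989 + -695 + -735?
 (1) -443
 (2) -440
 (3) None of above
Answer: 3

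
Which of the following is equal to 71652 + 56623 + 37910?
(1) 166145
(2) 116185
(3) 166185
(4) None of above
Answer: 3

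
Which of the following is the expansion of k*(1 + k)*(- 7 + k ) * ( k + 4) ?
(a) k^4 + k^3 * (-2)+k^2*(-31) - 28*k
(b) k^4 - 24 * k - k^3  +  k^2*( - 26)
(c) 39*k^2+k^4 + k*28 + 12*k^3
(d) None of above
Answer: a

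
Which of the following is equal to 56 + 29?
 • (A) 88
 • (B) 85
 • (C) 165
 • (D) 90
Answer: B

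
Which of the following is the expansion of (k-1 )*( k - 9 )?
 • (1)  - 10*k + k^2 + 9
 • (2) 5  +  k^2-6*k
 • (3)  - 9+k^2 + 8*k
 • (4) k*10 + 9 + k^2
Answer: 1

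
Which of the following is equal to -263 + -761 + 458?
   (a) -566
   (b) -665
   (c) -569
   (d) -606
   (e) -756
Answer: a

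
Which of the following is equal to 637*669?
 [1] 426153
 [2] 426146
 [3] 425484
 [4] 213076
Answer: 1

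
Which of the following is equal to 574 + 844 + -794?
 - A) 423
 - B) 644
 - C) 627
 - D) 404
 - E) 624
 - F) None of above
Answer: E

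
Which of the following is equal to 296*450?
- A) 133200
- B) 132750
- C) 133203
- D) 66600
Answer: A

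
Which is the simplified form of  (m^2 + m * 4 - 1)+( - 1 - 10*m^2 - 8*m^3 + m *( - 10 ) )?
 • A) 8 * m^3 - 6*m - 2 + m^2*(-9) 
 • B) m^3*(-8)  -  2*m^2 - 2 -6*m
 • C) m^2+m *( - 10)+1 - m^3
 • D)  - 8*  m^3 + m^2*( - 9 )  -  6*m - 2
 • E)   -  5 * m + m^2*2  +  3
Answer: D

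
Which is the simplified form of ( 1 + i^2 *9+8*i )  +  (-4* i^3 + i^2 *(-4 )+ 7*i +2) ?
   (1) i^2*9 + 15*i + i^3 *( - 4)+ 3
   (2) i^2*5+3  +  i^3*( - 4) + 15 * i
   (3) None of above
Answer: 2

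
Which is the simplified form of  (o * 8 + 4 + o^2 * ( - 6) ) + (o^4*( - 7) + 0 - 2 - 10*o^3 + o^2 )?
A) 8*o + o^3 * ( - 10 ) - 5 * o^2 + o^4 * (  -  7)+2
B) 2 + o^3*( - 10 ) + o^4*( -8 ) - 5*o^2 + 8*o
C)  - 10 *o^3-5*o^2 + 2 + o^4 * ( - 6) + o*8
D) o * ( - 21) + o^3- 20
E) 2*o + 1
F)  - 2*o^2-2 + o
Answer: A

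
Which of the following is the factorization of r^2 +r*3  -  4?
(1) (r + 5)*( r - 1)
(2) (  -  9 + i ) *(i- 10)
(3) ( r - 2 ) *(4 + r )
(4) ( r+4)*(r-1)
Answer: 4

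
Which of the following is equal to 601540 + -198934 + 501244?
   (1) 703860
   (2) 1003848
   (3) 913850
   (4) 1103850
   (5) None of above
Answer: 5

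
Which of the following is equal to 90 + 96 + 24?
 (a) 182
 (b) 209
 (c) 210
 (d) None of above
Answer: c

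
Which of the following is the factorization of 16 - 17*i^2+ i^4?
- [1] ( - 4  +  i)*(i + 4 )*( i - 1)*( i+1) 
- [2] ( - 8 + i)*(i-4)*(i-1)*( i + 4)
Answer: 1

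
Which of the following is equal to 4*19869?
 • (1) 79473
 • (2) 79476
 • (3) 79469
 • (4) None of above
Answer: 2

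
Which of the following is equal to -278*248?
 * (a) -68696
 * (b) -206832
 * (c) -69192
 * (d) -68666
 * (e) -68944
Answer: e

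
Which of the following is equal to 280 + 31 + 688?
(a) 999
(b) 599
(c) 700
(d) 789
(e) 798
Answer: a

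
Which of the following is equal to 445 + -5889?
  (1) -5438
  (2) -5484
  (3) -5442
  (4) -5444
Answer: 4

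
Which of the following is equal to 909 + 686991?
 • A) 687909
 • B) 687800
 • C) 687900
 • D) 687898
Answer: C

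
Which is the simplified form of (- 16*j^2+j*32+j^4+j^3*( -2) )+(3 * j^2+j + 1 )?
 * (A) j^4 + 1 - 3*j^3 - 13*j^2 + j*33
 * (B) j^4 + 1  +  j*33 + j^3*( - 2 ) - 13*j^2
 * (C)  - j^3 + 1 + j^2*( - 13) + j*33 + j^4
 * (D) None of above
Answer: B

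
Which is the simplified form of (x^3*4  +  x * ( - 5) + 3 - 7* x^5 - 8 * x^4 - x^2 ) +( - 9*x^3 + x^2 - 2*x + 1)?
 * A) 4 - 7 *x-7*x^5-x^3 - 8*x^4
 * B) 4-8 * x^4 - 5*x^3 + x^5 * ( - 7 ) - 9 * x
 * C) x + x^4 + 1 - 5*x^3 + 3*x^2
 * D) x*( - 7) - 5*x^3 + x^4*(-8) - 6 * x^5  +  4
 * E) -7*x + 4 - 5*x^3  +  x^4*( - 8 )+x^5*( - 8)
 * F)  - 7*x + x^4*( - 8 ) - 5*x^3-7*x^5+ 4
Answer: F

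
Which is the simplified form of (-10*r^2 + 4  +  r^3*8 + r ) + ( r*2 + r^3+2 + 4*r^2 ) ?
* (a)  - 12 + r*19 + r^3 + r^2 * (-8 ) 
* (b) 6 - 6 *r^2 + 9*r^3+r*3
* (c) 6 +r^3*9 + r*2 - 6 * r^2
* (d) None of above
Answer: b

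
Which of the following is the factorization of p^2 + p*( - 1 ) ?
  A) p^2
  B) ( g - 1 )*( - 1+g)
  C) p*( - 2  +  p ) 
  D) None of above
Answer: D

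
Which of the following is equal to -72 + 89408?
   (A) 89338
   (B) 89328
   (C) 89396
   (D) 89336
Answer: D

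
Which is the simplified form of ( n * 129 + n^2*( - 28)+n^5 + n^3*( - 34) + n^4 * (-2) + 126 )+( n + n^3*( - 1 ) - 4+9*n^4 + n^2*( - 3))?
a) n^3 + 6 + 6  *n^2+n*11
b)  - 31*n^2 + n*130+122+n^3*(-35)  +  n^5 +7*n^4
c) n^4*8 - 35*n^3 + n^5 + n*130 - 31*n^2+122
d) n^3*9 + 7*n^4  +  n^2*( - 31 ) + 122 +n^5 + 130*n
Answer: b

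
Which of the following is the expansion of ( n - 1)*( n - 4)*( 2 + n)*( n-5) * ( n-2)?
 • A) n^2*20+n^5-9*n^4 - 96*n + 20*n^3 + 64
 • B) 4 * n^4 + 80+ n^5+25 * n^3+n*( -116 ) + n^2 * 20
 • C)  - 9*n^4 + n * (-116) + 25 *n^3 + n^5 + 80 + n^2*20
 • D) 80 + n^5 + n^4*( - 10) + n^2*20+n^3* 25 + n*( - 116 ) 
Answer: D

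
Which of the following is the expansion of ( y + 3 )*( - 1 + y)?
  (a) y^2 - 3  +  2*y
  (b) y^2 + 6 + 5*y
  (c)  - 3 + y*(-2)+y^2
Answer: a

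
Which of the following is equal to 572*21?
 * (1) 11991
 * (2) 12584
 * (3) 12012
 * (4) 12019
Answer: 3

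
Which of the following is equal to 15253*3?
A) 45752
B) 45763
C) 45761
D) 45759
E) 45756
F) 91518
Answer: D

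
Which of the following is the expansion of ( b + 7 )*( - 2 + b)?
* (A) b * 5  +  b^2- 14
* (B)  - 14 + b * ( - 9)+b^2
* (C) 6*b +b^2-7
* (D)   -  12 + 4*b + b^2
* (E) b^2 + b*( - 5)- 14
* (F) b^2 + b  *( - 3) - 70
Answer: A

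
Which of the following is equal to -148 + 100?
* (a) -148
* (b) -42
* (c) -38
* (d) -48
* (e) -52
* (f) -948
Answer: d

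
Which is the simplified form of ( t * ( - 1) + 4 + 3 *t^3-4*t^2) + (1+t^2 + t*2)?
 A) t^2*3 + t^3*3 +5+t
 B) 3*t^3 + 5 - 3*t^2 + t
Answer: B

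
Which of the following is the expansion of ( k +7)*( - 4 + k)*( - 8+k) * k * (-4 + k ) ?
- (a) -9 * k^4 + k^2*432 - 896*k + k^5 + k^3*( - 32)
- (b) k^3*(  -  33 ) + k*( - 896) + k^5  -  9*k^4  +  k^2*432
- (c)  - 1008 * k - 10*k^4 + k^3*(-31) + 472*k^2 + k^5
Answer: a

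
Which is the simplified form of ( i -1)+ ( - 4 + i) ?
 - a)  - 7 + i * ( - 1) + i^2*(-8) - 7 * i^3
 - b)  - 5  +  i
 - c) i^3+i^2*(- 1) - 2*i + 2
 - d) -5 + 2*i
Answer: d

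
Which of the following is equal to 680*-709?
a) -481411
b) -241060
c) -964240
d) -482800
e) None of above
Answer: e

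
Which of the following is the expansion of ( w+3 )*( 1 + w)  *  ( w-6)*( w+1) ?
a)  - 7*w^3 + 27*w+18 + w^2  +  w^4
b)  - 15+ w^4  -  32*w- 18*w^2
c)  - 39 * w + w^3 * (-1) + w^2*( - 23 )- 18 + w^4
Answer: c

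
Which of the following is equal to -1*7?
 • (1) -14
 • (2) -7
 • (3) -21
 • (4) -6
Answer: 2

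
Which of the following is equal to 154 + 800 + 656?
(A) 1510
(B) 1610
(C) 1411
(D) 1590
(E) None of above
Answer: B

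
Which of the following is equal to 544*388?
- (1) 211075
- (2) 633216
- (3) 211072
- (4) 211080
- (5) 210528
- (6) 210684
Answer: 3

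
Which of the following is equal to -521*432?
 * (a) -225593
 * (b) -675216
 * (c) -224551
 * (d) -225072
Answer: d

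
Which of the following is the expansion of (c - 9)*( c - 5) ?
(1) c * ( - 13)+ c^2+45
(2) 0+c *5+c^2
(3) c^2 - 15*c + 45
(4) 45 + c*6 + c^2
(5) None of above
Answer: 5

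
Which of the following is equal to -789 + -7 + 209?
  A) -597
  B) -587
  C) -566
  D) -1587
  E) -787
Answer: B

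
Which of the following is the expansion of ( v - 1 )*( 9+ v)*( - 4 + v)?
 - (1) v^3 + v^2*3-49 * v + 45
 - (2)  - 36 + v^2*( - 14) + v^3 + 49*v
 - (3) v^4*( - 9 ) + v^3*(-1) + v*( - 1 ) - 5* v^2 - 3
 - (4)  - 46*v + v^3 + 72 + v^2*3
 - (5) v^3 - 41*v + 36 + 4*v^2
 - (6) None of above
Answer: 5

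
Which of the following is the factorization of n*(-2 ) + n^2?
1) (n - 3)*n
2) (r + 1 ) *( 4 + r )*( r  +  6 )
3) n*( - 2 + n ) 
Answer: 3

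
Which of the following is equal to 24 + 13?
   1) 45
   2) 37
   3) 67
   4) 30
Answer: 2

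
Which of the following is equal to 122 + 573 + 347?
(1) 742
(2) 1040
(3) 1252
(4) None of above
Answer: 4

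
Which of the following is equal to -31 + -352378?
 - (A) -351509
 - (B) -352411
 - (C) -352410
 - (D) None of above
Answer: D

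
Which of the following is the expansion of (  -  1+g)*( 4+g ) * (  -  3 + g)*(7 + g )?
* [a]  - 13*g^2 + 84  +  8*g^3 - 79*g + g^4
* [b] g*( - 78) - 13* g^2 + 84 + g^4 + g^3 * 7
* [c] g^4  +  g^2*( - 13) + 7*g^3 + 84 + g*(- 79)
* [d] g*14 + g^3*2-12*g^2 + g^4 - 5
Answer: c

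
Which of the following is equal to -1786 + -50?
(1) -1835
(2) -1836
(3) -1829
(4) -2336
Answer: 2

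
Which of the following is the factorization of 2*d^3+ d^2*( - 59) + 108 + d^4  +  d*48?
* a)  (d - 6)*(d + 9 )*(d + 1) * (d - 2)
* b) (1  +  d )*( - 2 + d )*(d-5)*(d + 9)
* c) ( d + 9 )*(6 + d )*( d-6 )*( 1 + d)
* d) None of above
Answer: a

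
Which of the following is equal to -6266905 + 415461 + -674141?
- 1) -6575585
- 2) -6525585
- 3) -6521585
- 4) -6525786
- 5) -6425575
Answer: 2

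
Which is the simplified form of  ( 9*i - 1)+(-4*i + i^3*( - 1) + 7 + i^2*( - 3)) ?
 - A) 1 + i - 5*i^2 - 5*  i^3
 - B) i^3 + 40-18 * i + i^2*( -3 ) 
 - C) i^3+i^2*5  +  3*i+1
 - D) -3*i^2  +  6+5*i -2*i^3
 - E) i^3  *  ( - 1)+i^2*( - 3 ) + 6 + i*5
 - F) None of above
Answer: E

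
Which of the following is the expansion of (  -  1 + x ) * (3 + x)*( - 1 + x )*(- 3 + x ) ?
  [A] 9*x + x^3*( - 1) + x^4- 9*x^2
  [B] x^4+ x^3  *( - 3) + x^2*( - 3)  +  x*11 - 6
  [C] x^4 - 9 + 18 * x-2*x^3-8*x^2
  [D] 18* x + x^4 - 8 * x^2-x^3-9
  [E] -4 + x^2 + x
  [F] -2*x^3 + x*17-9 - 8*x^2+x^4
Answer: C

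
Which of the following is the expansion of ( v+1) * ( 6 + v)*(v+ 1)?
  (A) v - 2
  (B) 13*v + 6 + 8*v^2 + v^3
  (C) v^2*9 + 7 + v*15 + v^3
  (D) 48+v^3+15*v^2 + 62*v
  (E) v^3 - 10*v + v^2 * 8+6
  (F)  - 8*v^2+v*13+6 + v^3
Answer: B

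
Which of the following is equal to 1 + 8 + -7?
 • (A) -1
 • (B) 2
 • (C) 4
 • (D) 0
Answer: B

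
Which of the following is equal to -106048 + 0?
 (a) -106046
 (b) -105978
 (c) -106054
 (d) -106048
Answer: d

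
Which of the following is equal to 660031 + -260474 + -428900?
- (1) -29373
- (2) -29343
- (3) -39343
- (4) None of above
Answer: 2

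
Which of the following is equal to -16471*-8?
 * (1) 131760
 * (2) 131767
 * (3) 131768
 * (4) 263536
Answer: 3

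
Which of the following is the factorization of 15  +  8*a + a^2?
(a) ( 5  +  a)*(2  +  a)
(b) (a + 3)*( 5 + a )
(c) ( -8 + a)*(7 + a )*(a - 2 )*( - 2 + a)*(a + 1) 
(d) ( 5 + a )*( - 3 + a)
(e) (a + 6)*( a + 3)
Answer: b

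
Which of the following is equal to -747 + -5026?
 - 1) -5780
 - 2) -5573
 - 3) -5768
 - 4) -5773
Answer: 4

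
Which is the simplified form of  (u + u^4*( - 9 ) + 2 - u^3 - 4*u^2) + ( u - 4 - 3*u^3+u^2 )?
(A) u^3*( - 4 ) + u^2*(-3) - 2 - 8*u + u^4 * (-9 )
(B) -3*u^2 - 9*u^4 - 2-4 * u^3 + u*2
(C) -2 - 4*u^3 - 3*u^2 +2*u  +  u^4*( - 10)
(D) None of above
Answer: B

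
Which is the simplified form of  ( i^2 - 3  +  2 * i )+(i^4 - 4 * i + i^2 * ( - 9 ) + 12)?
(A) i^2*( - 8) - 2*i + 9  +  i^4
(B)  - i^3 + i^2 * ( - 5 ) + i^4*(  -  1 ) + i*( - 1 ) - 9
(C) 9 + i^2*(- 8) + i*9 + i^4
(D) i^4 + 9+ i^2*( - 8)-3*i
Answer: A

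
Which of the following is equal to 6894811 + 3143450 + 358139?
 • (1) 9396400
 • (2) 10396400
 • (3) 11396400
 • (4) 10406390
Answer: 2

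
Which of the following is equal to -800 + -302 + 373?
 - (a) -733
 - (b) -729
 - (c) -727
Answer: b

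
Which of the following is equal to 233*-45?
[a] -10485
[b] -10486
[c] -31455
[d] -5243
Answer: a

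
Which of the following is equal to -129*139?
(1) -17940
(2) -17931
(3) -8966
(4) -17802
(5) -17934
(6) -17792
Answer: 2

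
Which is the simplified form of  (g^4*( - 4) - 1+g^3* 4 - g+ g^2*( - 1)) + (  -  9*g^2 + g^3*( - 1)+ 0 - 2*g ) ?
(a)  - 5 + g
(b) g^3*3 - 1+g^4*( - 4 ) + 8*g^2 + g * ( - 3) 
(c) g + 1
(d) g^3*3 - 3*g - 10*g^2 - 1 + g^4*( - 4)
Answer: d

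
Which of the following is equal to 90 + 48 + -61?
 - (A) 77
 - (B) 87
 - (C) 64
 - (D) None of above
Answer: A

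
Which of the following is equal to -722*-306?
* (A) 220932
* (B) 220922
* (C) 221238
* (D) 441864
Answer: A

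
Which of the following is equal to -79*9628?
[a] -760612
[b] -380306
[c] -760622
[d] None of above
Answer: a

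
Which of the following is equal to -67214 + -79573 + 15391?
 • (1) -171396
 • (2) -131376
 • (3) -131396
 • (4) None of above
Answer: 3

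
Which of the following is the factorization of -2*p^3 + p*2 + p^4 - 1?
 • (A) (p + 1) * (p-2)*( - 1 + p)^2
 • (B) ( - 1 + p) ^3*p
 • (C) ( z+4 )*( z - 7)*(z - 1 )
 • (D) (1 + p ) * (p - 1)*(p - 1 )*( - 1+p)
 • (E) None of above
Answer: D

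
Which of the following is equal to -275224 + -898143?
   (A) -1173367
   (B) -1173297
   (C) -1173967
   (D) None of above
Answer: A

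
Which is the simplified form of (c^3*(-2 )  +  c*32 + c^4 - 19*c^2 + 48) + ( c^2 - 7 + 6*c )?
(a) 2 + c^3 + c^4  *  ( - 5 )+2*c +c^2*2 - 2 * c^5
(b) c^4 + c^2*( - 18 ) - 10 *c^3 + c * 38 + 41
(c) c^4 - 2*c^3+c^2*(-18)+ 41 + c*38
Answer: c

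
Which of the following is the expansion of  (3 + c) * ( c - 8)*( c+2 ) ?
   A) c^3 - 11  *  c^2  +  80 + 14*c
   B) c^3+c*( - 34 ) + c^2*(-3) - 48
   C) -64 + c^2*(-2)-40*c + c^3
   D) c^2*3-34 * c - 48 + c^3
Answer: B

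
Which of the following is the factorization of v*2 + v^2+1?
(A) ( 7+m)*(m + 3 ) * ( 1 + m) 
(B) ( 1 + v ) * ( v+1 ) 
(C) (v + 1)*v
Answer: B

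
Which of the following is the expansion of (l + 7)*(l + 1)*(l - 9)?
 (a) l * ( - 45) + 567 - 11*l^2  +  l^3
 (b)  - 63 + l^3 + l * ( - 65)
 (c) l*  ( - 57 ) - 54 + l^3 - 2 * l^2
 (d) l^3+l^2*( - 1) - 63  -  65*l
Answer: d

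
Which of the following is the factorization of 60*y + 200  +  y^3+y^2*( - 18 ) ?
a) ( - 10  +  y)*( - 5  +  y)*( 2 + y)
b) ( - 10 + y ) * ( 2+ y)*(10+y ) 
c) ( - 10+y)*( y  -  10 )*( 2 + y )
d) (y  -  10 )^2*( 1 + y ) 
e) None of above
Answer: c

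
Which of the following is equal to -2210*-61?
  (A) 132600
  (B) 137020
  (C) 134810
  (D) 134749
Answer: C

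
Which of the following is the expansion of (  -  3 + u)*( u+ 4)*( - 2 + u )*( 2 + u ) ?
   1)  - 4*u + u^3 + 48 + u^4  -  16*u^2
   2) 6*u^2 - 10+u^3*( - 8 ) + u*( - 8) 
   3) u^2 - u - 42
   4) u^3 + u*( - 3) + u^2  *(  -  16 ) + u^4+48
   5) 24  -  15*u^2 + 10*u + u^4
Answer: 1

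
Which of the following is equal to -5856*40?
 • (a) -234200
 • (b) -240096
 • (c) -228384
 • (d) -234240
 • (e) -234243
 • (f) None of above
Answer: d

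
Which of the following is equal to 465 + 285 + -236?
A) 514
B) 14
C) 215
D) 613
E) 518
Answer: A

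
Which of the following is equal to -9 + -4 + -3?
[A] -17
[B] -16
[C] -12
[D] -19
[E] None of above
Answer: B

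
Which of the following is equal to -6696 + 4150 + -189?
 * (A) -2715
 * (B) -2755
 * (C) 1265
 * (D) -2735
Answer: D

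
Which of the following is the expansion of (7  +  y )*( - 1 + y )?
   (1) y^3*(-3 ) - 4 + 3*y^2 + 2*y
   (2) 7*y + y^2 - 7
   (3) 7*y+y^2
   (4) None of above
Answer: 4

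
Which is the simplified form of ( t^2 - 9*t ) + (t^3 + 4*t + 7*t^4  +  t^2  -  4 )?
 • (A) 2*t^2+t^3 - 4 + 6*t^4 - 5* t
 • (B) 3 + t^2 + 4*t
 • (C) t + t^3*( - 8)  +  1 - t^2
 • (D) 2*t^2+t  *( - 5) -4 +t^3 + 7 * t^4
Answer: D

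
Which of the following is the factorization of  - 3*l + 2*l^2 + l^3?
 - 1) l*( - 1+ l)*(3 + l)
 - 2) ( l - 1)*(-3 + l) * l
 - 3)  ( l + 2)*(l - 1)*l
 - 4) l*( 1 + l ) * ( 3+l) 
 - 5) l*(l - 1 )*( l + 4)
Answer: 1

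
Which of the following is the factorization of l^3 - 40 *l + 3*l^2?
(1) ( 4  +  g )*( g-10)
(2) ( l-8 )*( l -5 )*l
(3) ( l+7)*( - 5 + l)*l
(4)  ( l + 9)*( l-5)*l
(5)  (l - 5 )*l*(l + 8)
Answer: 5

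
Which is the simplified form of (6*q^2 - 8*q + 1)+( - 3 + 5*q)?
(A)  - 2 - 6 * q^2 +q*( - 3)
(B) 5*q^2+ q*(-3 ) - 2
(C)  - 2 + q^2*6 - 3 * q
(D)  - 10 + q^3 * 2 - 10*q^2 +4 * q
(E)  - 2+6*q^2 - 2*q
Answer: C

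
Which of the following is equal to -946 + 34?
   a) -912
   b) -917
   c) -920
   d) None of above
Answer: a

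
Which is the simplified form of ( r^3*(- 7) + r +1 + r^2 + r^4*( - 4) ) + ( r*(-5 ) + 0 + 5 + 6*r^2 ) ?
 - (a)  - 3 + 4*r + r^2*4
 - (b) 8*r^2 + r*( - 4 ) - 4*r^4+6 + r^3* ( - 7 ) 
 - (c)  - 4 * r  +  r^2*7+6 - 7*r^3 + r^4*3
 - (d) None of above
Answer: d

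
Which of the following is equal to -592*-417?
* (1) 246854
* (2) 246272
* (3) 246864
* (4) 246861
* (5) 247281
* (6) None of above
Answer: 3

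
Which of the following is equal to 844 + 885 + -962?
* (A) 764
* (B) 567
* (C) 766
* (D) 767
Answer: D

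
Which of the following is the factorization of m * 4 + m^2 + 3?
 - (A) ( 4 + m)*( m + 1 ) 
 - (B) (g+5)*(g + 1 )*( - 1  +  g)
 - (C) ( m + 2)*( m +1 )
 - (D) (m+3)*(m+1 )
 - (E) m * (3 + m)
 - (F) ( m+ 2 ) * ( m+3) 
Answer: D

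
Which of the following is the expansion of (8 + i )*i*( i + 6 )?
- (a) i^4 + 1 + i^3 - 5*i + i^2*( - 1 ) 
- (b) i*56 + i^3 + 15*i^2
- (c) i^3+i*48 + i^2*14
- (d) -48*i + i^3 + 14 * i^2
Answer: c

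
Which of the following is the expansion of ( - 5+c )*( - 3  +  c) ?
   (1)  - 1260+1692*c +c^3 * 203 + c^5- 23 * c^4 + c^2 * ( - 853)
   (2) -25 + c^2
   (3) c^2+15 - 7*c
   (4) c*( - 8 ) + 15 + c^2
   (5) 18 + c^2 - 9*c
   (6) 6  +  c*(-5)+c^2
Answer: 4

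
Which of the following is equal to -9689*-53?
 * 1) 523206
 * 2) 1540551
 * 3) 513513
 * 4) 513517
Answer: 4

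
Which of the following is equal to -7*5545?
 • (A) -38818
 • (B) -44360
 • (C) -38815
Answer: C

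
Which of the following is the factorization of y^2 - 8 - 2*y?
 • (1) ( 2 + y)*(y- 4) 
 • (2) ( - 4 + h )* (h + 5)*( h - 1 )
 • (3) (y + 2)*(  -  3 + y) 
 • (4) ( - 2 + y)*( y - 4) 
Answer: 1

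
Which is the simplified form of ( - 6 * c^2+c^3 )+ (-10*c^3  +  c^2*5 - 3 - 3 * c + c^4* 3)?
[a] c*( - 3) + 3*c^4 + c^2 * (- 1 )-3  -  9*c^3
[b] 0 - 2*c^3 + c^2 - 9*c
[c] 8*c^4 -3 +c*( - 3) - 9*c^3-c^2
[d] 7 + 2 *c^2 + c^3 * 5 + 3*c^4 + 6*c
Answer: a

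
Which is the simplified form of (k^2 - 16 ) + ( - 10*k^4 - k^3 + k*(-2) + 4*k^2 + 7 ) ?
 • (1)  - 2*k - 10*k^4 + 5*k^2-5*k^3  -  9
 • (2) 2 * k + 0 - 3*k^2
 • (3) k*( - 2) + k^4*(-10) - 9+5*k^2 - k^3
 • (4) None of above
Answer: 3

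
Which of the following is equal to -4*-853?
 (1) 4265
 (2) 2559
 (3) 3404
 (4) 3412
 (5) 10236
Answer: 4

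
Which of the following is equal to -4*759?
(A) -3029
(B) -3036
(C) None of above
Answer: B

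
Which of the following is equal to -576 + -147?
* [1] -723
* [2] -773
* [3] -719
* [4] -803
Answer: 1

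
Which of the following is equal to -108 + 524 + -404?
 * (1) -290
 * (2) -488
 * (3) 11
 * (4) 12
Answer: 4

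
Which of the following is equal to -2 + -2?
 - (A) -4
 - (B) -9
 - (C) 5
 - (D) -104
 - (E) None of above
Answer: A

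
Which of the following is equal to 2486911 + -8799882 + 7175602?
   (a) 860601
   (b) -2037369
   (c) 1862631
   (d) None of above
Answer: d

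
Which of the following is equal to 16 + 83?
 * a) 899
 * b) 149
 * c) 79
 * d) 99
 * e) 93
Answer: d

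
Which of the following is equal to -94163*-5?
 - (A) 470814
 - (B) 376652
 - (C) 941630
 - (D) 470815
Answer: D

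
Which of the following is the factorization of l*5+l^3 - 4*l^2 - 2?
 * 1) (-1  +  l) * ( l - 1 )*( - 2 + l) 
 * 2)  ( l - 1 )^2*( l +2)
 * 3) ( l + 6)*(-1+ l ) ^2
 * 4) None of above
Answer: 1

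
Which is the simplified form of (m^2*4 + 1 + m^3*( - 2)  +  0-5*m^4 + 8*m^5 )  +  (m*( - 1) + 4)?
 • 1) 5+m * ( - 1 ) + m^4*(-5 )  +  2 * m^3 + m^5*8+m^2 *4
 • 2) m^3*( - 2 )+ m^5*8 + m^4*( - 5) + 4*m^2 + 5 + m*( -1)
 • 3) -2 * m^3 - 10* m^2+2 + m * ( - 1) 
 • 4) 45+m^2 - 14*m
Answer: 2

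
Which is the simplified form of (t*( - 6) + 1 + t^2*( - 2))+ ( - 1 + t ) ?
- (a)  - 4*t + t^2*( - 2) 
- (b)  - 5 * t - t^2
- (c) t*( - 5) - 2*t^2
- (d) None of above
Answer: c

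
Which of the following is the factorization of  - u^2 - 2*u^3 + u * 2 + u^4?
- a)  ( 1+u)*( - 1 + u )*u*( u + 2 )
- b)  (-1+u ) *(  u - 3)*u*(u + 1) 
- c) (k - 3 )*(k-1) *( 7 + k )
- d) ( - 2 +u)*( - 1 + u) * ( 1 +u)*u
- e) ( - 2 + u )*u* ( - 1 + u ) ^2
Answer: d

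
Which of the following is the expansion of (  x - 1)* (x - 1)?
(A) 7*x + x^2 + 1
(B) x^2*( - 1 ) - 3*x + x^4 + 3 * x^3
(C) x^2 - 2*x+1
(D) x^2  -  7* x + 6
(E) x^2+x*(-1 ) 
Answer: C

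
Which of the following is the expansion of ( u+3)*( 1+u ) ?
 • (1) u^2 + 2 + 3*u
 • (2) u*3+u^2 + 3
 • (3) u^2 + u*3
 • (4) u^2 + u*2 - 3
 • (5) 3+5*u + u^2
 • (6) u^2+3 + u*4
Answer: 6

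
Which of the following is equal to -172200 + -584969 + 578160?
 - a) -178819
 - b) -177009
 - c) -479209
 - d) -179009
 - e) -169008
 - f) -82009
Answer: d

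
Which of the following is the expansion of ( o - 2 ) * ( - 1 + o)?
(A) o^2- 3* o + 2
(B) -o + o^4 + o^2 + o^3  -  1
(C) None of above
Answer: A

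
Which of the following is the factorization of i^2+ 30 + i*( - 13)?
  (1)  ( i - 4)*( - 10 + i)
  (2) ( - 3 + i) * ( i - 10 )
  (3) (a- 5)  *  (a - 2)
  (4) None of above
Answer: 2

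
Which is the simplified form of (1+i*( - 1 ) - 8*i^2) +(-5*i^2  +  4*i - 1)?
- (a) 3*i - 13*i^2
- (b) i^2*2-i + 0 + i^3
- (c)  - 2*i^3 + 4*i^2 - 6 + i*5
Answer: a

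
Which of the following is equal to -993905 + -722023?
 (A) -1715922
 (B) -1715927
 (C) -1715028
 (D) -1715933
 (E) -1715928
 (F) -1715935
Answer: E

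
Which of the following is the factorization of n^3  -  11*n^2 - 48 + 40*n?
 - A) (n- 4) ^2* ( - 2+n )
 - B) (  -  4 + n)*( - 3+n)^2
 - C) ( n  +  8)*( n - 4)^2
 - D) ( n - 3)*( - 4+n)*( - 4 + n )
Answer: D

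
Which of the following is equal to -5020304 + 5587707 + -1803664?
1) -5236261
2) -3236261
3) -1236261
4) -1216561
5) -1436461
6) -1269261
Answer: 3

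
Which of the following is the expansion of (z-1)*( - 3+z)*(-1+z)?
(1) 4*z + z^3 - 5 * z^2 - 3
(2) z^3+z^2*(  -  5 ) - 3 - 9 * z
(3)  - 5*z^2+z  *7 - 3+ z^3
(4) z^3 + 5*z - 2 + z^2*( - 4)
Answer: 3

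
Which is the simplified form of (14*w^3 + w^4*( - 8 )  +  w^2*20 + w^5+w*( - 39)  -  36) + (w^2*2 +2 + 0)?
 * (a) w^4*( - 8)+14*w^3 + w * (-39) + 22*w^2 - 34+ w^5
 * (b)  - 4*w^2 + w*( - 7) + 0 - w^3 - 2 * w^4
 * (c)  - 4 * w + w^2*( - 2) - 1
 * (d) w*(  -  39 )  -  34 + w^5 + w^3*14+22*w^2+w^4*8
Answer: a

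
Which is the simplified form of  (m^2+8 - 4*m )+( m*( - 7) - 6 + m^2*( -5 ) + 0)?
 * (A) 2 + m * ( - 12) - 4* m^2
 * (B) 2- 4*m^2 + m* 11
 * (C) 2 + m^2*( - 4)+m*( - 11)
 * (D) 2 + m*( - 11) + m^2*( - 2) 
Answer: C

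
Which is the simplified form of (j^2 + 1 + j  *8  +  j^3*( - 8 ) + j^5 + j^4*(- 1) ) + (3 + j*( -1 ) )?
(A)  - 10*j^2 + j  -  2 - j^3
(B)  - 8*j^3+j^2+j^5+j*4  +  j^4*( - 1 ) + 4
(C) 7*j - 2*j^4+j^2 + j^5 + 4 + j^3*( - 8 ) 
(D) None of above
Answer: D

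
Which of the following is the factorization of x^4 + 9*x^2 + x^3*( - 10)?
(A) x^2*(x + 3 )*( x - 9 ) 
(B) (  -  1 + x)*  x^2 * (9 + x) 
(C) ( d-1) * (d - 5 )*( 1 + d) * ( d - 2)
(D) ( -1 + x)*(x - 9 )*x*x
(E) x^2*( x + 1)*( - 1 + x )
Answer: D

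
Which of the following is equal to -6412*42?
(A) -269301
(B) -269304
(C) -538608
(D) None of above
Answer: B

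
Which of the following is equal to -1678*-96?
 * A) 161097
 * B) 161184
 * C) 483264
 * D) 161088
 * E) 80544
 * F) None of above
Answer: D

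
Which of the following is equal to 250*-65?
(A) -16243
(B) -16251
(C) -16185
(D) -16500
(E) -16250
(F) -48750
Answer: E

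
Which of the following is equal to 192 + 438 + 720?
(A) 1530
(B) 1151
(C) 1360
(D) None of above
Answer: D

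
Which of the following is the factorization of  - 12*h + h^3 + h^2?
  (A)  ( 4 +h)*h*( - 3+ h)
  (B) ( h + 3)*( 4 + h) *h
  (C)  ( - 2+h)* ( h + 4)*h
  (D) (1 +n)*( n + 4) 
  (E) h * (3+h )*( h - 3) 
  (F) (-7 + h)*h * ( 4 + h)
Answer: A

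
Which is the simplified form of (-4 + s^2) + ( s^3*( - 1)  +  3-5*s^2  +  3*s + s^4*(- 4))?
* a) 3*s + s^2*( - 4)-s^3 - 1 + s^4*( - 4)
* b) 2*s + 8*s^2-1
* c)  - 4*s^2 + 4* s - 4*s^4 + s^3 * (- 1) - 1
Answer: a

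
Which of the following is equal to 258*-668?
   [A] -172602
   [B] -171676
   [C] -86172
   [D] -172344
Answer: D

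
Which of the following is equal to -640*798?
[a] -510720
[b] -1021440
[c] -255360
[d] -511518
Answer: a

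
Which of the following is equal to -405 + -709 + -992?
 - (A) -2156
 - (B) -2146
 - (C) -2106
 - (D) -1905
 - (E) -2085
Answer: C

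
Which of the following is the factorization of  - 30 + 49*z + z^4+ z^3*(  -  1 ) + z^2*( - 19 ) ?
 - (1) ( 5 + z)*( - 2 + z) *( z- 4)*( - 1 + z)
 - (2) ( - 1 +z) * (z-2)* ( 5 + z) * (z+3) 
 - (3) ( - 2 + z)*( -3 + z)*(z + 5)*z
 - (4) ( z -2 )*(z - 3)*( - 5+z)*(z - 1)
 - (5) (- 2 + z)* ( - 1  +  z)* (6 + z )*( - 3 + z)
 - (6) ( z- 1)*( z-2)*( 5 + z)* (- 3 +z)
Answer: 6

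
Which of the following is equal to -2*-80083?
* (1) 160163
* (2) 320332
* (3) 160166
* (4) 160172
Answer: 3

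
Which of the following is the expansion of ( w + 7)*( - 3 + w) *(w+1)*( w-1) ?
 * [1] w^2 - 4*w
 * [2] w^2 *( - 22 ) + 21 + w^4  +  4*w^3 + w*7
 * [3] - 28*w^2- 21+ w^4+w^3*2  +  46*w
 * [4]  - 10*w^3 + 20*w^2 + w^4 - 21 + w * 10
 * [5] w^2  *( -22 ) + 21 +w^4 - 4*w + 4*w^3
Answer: 5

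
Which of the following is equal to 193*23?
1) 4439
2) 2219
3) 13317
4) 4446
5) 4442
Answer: 1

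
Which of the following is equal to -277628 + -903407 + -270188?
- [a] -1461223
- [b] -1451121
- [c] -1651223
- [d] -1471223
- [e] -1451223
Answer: e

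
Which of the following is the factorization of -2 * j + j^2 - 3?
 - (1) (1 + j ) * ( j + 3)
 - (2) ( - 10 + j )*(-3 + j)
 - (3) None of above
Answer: 3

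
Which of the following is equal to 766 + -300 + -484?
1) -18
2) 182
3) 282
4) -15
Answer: 1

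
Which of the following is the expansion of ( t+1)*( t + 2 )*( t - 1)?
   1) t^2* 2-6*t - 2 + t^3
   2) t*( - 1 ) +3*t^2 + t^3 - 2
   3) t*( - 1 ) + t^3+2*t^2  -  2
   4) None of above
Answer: 3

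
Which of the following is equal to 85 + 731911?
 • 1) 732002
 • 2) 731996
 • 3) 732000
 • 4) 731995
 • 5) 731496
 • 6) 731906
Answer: 2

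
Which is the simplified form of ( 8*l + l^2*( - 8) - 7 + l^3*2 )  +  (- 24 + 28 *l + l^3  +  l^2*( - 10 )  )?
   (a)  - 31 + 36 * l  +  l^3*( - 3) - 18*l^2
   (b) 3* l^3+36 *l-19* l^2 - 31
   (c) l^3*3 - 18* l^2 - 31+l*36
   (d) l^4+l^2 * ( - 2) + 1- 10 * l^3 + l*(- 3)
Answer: c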